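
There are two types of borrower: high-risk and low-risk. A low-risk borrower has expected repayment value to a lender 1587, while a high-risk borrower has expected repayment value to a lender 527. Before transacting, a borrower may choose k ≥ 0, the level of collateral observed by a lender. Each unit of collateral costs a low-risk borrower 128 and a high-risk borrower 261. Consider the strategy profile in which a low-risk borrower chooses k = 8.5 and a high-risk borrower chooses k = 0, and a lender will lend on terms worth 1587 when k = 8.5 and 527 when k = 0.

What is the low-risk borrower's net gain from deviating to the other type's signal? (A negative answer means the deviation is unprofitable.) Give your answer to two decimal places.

28.00

Playing k = 8.5 the low-risk borrower receives 1587 − 128 × 8.5 = 499.
Deviating to k = 0 yields 527 instead.
Gain from deviating: 527 − 499 = 28.00.
The gain is positive, so the low-risk type's incentive-compatibility constraint is violated — this profile is not a separating equilibrium.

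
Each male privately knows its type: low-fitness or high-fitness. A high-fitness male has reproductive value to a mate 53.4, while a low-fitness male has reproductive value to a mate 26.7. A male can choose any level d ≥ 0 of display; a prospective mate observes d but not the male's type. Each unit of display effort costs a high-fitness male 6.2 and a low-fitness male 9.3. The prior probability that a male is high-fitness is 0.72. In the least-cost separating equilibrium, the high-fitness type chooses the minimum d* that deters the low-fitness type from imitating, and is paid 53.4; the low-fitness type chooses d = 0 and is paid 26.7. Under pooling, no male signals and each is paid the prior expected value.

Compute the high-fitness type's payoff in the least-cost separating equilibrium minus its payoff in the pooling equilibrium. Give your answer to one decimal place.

-10.3

Least-cost separating signal: d* solves 26.7 = 53.4 − 9.3·d*, so d* = (53.4 − 26.7)/9.3 ≈ 2.8710.
High-fitness type's separating payoff: 53.4 − 6.2 × d* = 53.4 − 6.2 × (53.4 − 26.7)/9.3 = 53.4 − 165.54/9.3 = 35.6.
Pooling payoff: 0.72 × 53.4 + 0.28 × 26.7 = 45.924.
Difference: 35.6 − 45.924 = -10.324, i.e. -10.3 to one decimal place.
The high-fitness type would prefer the pooling outcome.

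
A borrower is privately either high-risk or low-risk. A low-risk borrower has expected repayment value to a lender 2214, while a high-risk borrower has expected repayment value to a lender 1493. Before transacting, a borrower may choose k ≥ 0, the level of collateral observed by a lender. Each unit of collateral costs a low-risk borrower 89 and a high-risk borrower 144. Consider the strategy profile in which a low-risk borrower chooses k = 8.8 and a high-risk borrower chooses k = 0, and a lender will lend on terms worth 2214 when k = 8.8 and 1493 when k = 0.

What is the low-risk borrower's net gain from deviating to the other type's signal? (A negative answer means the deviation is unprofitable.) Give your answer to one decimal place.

Playing k = 8.8 the low-risk borrower receives 2214 − 89 × 8.8 = 1430.8.
Deviating to k = 0 yields 1493 instead.
Gain from deviating: 1493 − 1430.8 = 62.2.
The gain is positive, so the low-risk type's incentive-compatibility constraint is violated — this profile is not a separating equilibrium.

62.2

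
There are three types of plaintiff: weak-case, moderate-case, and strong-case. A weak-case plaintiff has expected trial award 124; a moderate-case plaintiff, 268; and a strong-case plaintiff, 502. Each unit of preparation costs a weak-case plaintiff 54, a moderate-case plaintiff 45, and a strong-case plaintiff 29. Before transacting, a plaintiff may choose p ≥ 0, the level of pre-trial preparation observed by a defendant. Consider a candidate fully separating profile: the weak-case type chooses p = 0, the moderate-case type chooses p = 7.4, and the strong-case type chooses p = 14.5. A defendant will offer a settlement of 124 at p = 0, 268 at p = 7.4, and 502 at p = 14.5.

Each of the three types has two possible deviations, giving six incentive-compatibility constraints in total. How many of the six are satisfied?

Moderate-case (own payoff 268 − 45×7.4 = -65): to p=0 gives 124 → profitable ✗; to p=14.5 gives 502 − 45×14.5 = -150.5 → no gain ✓.
Weak-case (own payoff 124): to p=7.4 gives 268 − 54×7.4 = -131.6 → no gain ✓; to p=14.5 gives 502 − 54×14.5 = -281 → no gain ✓.
Strong-case (own payoff 502 − 29×14.5 = 81.5): to p=0 gives 124 → profitable ✗; to p=7.4 gives 268 − 29×7.4 = 53.4 → no gain ✓.
4 of the 6 constraints hold; not an equilibrium.

4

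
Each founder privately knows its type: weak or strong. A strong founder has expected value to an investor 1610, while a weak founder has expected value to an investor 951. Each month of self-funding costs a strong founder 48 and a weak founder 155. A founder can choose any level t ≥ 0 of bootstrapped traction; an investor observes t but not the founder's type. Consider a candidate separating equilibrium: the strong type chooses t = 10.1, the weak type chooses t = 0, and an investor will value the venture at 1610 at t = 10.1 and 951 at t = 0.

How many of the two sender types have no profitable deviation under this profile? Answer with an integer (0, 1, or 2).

Weak type: stay at 0 → 951; mimic → 1610 − 155 × 10.1 = 44.5. IC holds (951 ≥ 44.5).
Strong type: signal → 1610 − 48 × 10.1 = 1125.2; deviate to 0 → 951. IC holds (1125.2 ≥ 951).
2 of 2 constraints hold, so this is a separating equilibrium.

2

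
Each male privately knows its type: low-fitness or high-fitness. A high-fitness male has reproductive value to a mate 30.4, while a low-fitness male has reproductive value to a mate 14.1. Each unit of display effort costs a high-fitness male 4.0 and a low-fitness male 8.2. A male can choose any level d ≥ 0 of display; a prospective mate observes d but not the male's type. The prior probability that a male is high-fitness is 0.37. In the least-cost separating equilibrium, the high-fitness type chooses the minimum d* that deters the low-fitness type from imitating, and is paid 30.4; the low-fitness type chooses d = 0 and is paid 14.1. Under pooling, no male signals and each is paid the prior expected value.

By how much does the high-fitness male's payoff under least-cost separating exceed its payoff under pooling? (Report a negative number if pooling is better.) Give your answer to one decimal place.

Least-cost separating signal: d* solves 14.1 = 30.4 − 8.2·d*, so d* = (30.4 − 14.1)/8.2 ≈ 1.9878.
High-fitness type's separating payoff: 30.4 − 4.0 × d* = 30.4 − 4.0 × (30.4 − 14.1)/8.2 = 30.4 − 65.2/8.2 ≈ 22.449.
Pooling payoff: 0.37 × 30.4 + 0.63 × 14.1 = 20.131.
Difference: 22.449 − 20.131 = 2.318, i.e. 2.3 to one decimal place.
The high-fitness type prefers to separate.

2.3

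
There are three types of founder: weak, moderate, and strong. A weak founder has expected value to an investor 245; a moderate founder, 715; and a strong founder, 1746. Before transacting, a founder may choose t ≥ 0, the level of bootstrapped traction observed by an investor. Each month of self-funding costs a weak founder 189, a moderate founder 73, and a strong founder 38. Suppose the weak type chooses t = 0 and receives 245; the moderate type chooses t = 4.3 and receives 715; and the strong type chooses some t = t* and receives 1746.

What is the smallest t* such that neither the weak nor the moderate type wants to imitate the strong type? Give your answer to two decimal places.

18.42

Weak type (on-path payoff 245) won't mimic when 245 ≥ 1746 − 189·t*, i.e. t* ≥ 7.94.
Moderate type (on-path payoff 715 − 73×4.3 = 401.1) won't mimic when 401.1 ≥ 1746 − 73·t*, i.e. t* ≥ 18.42.
Both must hold, so t* = max(7.94, 18.42) = 18.42. The moderate type's constraint binds.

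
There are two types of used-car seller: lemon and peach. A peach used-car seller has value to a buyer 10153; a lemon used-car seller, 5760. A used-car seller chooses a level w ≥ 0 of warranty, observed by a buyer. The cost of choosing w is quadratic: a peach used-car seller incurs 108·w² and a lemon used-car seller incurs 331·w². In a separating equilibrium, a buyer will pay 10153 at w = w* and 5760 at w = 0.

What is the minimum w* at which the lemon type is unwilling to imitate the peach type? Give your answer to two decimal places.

3.64

The lemon type at w = 0 receives 5760; imitating at w* yields 10153 − 331·w*².
Indifference: 5760 = 10153 − 331·w*², so w*² = (10153 − 5760) / 331 ≈ 13.2719.
w* = √13.2719 ≈ 3.64.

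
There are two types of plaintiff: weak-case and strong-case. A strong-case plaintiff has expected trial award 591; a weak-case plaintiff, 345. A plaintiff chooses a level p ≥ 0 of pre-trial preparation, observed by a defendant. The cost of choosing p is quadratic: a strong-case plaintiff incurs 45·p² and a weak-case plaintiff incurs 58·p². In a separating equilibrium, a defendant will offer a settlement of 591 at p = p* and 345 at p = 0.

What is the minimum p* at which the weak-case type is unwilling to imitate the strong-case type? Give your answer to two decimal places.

2.06

The weak-case type at p = 0 receives 345; imitating at p* yields 591 − 58·p*².
Indifference: 345 = 591 − 58·p*², so p*² = (591 − 345) / 58 ≈ 4.2414.
p* = √4.2414 ≈ 2.06.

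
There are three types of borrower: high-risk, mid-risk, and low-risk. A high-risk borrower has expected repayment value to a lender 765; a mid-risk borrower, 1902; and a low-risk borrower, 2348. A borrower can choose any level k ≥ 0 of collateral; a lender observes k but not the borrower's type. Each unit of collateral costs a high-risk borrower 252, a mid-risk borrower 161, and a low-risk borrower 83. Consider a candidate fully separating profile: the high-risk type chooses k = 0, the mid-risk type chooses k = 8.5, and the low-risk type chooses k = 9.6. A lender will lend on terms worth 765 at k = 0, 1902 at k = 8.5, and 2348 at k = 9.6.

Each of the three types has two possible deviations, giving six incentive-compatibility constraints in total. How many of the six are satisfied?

4

Mid-risk (own payoff 1902 − 161×8.5 = 533.5): to k=0 gives 765 → profitable ✗; to k=9.6 gives 2348 − 161×9.6 = 802.4 → profitable ✗.
High-risk (own payoff 765): to k=8.5 gives 1902 − 252×8.5 = -240 → no gain ✓; to k=9.6 gives 2348 − 252×9.6 = -71.2 → no gain ✓.
Low-risk (own payoff 2348 − 83×9.6 = 1551.2): to k=0 gives 765 → no gain ✓; to k=8.5 gives 1902 − 83×8.5 = 1196.5 → no gain ✓.
4 of the 6 constraints hold; not an equilibrium.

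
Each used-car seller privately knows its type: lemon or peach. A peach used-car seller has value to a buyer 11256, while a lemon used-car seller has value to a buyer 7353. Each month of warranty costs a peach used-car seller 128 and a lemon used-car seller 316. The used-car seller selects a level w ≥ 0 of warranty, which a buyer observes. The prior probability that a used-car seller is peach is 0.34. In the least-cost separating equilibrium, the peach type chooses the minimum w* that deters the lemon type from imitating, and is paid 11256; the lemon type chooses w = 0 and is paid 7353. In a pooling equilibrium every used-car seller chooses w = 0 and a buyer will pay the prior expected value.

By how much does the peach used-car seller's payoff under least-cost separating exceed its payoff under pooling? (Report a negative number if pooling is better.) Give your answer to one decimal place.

995.0

Least-cost separating signal: w* solves 7353 = 11256 − 316·w*, so w* = (11256 − 7353)/316 ≈ 12.3513.
Peach type's separating payoff: 11256 − 128 × w* = 11256 − 128 × (11256 − 7353)/316 = 11256 − 499584/316 ≈ 9675.038.
Pooling payoff: 0.34 × 11256 + 0.66 × 7353 = 8680.02.
Difference: 9675.038 − 8680.02 = 995.018, i.e. 995.0 to one decimal place.
The peach type prefers to separate.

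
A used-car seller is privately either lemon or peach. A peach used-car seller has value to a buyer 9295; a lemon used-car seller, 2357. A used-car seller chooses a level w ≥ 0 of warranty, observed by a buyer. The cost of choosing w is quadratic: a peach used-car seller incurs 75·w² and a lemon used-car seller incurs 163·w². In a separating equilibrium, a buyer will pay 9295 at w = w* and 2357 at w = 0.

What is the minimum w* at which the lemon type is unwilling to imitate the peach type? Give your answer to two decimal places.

The lemon type at w = 0 receives 2357; imitating at w* yields 9295 − 163·w*².
Indifference: 2357 = 9295 − 163·w*², so w*² = (9295 − 2357) / 163 ≈ 42.5644.
w* = √42.5644 ≈ 6.52.

6.52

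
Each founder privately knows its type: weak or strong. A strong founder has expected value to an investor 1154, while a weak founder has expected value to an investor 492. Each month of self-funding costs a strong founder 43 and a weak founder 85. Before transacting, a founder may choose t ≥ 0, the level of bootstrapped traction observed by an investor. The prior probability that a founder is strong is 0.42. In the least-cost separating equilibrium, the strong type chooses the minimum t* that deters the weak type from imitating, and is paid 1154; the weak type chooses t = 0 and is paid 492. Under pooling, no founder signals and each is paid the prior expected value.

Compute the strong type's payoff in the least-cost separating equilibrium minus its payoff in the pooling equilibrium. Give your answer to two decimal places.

Least-cost separating signal: t* solves 492 = 1154 − 85·t*, so t* = (1154 − 492)/85 ≈ 7.7882.
Strong type's separating payoff: 1154 − 43 × t* = 1154 − 43 × (1154 − 492)/85 = 1154 − 28466/85 ≈ 819.1059.
Pooling payoff: 0.42 × 1154 + 0.58 × 492 = 770.04.
Difference: 819.1059 − 770.04 = 49.0659, i.e. 49.07 to two decimal places.
The strong type prefers to separate.

49.07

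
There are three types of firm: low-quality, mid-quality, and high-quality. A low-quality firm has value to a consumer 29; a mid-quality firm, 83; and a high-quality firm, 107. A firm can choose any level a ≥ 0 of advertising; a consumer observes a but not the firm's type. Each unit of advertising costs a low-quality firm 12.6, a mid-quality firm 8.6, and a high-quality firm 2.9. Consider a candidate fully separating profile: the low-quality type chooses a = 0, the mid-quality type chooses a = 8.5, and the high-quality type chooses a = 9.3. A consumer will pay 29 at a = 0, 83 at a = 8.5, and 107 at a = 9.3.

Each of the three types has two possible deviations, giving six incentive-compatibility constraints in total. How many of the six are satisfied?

4

High-quality (own payoff 107 − 2.9×9.3 = 80.03): to a=0 gives 29 → no gain ✓; to a=8.5 gives 83 − 2.9×8.5 = 58.35 → no gain ✓.
Low-quality (own payoff 29): to a=8.5 gives 83 − 12.6×8.5 = -24.1 → no gain ✓; to a=9.3 gives 107 − 12.6×9.3 = -10.18 → no gain ✓.
Mid-quality (own payoff 83 − 8.6×8.5 = 9.9): to a=0 gives 29 → profitable ✗; to a=9.3 gives 107 − 8.6×9.3 = 27.02 → profitable ✗.
4 of the 6 constraints hold; not an equilibrium.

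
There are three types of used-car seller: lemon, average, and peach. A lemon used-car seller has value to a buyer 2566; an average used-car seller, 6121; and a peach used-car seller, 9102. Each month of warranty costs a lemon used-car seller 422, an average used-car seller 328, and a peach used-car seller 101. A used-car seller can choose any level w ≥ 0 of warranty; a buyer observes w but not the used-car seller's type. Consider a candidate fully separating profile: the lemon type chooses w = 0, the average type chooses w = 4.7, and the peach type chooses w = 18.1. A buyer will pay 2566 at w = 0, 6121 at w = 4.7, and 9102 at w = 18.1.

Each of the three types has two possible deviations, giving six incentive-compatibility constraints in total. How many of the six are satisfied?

Peach (own payoff 9102 − 101×18.1 = 7273.9): to w=0 gives 2566 → no gain ✓; to w=4.7 gives 6121 − 101×4.7 = 5646.3 → no gain ✓.
Average (own payoff 6121 − 328×4.7 = 4579.4): to w=0 gives 2566 → no gain ✓; to w=18.1 gives 9102 − 328×18.1 = 3165.2 → no gain ✓.
Lemon (own payoff 2566): to w=4.7 gives 6121 − 422×4.7 = 4137.6 → profitable ✗; to w=18.1 gives 9102 − 422×18.1 = 1463.8 → no gain ✓.
5 of the 6 constraints hold; not an equilibrium.

5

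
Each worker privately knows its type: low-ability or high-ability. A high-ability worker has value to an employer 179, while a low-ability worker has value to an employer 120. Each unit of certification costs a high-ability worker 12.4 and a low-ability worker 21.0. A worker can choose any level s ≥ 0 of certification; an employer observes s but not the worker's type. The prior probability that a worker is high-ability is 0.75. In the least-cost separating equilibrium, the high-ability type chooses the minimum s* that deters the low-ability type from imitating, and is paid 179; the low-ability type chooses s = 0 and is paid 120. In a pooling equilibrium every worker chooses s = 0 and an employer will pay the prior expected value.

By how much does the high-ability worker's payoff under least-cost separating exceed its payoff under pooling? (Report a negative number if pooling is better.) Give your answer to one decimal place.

Least-cost separating signal: s* solves 120 = 179 − 21.0·s*, so s* = (179 − 120)/21.0 ≈ 2.8095.
High-ability type's separating payoff: 179 − 12.4 × s* = 179 − 12.4 × (179 − 120)/21.0 = 179 − 731.6/21.0 ≈ 144.162.
Pooling payoff: 0.75 × 179 + 0.25 × 120 = 164.25.
Difference: 144.162 − 164.25 = -20.088, i.e. -20.1 to one decimal place.
The high-ability type would prefer the pooling outcome.

-20.1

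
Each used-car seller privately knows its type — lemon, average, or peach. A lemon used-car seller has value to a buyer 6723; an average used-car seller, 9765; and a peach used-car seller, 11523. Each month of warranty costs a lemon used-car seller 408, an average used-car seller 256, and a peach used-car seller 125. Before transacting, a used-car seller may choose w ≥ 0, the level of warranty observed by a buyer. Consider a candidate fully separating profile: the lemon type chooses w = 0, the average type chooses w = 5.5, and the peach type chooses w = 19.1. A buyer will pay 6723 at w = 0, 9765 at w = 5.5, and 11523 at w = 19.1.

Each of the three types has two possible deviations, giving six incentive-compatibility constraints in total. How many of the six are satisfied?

5

Peach (own payoff 11523 − 125×19.1 = 9135.5): to w=0 gives 6723 → no gain ✓; to w=5.5 gives 9765 − 125×5.5 = 9077.5 → no gain ✓.
Average (own payoff 9765 − 256×5.5 = 8357): to w=0 gives 6723 → no gain ✓; to w=19.1 gives 11523 − 256×19.1 = 6633.4 → no gain ✓.
Lemon (own payoff 6723): to w=5.5 gives 9765 − 408×5.5 = 7521 → profitable ✗; to w=19.1 gives 11523 − 408×19.1 = 3730.2 → no gain ✓.
5 of the 6 constraints hold; not an equilibrium.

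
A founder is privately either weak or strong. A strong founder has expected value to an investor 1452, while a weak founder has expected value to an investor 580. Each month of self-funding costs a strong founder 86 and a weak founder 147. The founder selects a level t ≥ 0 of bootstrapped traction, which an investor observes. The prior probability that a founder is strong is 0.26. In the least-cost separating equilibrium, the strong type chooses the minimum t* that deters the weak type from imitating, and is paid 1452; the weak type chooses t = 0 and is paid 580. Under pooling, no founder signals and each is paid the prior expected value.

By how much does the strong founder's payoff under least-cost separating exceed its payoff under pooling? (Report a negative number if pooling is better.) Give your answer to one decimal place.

Least-cost separating signal: t* solves 580 = 1452 − 147·t*, so t* = (1452 − 580)/147 ≈ 5.9320.
Strong type's separating payoff: 1452 − 86 × t* = 1452 − 86 × (1452 − 580)/147 = 1452 − 74992/147 ≈ 941.850.
Pooling payoff: 0.26 × 1452 + 0.74 × 580 = 806.72.
Difference: 941.850 − 806.72 = 135.13, i.e. 135.1 to one decimal place.
The strong type prefers to separate.

135.1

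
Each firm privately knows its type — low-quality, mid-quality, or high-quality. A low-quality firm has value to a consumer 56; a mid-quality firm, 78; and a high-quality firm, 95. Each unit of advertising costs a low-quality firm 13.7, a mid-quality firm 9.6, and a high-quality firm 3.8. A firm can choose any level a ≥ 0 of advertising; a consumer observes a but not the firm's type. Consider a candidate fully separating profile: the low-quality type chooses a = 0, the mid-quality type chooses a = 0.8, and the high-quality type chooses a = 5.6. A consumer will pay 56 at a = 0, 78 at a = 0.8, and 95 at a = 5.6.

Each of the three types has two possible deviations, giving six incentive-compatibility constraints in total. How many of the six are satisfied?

4

Low-quality (own payoff 56): to a=0.8 gives 78 − 13.7×0.8 = 67.04 → profitable ✗; to a=5.6 gives 95 − 13.7×5.6 = 18.28 → no gain ✓.
Mid-quality (own payoff 78 − 9.6×0.8 = 70.32): to a=0 gives 56 → no gain ✓; to a=5.6 gives 95 − 9.6×5.6 = 41.24 → no gain ✓.
High-quality (own payoff 95 − 3.8×5.6 = 73.72): to a=0 gives 56 → no gain ✓; to a=0.8 gives 78 − 3.8×0.8 = 74.96 → profitable ✗.
4 of the 6 constraints hold; not an equilibrium.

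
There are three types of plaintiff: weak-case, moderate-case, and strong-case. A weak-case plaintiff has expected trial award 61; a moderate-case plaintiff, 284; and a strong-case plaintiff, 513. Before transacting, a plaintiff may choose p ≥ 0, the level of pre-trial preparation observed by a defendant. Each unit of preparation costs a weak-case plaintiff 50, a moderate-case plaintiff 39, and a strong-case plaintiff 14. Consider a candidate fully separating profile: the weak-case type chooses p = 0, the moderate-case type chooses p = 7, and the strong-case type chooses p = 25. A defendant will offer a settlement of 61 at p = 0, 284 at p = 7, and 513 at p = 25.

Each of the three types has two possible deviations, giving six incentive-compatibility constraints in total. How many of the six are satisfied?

Strong-case (own payoff 513 − 14×25 = 163): to p=0 gives 61 → no gain ✓; to p=7 gives 284 − 14×7 = 186 → profitable ✗.
Moderate-case (own payoff 284 − 39×7 = 11): to p=0 gives 61 → profitable ✗; to p=25 gives 513 − 39×25 = -462 → no gain ✓.
Weak-case (own payoff 61): to p=7 gives 284 − 50×7 = -66 → no gain ✓; to p=25 gives 513 − 50×25 = -737 → no gain ✓.
4 of the 6 constraints hold; not an equilibrium.

4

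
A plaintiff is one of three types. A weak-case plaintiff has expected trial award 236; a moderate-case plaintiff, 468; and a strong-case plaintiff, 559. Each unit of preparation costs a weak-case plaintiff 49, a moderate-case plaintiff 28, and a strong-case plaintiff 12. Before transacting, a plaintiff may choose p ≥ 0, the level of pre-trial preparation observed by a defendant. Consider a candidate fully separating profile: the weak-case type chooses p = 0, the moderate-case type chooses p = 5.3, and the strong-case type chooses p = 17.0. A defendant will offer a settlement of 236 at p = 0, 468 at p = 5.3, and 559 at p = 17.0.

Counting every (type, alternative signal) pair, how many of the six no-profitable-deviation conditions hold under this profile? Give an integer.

5

Moderate-case (own payoff 468 − 28×5.3 = 319.6): to p=0 gives 236 → no gain ✓; to p=17.0 gives 559 − 28×17.0 = 83 → no gain ✓.
Strong-case (own payoff 559 − 12×17.0 = 355): to p=0 gives 236 → no gain ✓; to p=5.3 gives 468 − 12×5.3 = 404.4 → profitable ✗.
Weak-case (own payoff 236): to p=5.3 gives 468 − 49×5.3 = 208.3 → no gain ✓; to p=17.0 gives 559 − 49×17.0 = -274 → no gain ✓.
5 of the 6 constraints hold; not an equilibrium.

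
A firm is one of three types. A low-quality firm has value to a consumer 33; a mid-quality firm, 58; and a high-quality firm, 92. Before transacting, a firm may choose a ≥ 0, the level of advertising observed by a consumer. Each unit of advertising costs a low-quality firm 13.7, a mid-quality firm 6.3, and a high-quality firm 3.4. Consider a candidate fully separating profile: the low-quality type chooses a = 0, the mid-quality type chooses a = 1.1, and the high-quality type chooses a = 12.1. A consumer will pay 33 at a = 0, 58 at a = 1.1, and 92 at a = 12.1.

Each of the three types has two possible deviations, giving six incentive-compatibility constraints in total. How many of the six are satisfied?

Mid-quality (own payoff 58 − 6.3×1.1 = 51.07): to a=0 gives 33 → no gain ✓; to a=12.1 gives 92 − 6.3×12.1 = 15.77 → no gain ✓.
Low-quality (own payoff 33): to a=1.1 gives 58 − 13.7×1.1 = 42.93 → profitable ✗; to a=12.1 gives 92 − 13.7×12.1 = -73.77 → no gain ✓.
High-quality (own payoff 92 − 3.4×12.1 = 50.86): to a=0 gives 33 → no gain ✓; to a=1.1 gives 58 − 3.4×1.1 = 54.26 → profitable ✗.
4 of the 6 constraints hold; not an equilibrium.

4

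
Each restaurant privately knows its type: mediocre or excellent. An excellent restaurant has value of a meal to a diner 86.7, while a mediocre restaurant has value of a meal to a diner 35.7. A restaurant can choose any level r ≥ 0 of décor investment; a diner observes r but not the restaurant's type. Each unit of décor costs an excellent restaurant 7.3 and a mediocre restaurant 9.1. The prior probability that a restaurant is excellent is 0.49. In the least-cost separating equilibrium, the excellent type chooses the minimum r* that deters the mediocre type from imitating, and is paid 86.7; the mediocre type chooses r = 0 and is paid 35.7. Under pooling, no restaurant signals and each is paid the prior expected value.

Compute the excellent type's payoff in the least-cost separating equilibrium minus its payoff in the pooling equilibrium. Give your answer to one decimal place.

-14.9

Least-cost separating signal: r* solves 35.7 = 86.7 − 9.1·r*, so r* = (86.7 − 35.7)/9.1 ≈ 5.6044.
Excellent type's separating payoff: 86.7 − 7.3 × r* = 86.7 − 7.3 × (86.7 − 35.7)/9.1 = 86.7 − 372.3/9.1 ≈ 45.788.
Pooling payoff: 0.49 × 86.7 + 0.51 × 35.7 = 60.69.
Difference: 45.788 − 60.69 = -14.902, i.e. -14.9 to one decimal place.
The excellent type would prefer the pooling outcome.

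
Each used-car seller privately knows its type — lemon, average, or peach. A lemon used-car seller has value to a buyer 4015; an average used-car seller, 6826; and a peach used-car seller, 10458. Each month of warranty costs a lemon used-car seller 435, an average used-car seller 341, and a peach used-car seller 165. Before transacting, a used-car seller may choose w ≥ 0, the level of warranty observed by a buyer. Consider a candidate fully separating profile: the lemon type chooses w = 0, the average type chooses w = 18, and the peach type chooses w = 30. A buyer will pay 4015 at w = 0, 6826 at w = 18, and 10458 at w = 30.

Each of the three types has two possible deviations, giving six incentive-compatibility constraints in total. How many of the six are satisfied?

Peach (own payoff 10458 − 165×30 = 5508): to w=0 gives 4015 → no gain ✓; to w=18 gives 6826 − 165×18 = 3856 → no gain ✓.
Lemon (own payoff 4015): to w=18 gives 6826 − 435×18 = -1004 → no gain ✓; to w=30 gives 10458 − 435×30 = -2592 → no gain ✓.
Average (own payoff 6826 − 341×18 = 688): to w=0 gives 4015 → profitable ✗; to w=30 gives 10458 − 341×30 = 228 → no gain ✓.
5 of the 6 constraints hold; not an equilibrium.

5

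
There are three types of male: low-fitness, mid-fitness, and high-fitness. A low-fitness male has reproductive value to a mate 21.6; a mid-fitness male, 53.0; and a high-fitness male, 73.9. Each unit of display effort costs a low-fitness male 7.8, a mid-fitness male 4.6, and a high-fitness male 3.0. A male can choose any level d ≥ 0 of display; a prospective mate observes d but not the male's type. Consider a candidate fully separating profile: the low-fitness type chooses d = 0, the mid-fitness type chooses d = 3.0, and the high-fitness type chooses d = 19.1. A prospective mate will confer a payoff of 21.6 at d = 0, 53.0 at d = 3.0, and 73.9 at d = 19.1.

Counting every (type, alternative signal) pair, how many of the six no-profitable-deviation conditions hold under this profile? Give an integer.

3

Low-fitness (own payoff 21.6): to d=3.0 gives 53.0 − 7.8×3.0 = 29.6 → profitable ✗; to d=19.1 gives 73.9 − 7.8×19.1 = -75.08 → no gain ✓.
Mid-fitness (own payoff 53.0 − 4.6×3.0 = 39.2): to d=0 gives 21.6 → no gain ✓; to d=19.1 gives 73.9 − 4.6×19.1 = -13.96 → no gain ✓.
High-fitness (own payoff 73.9 − 3.0×19.1 = 16.6): to d=0 gives 21.6 → profitable ✗; to d=3.0 gives 53.0 − 3.0×3.0 = 44 → profitable ✗.
3 of the 6 constraints hold; not an equilibrium.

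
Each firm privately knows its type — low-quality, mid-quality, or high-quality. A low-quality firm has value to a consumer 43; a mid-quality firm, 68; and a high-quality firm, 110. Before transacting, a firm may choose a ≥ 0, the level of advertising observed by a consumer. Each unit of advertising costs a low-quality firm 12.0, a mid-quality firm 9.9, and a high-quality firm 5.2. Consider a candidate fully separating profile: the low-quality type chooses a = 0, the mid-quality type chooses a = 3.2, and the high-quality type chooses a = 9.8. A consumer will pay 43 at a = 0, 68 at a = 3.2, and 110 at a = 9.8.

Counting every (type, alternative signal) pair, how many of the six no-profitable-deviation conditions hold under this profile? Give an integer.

5

Mid-quality (own payoff 68 − 9.9×3.2 = 36.32): to a=0 gives 43 → profitable ✗; to a=9.8 gives 110 − 9.9×9.8 = 12.98 → no gain ✓.
High-quality (own payoff 110 − 5.2×9.8 = 59.04): to a=0 gives 43 → no gain ✓; to a=3.2 gives 68 − 5.2×3.2 = 51.36 → no gain ✓.
Low-quality (own payoff 43): to a=3.2 gives 68 − 12.0×3.2 = 29.6 → no gain ✓; to a=9.8 gives 110 − 12.0×9.8 = -7.6 → no gain ✓.
5 of the 6 constraints hold; not an equilibrium.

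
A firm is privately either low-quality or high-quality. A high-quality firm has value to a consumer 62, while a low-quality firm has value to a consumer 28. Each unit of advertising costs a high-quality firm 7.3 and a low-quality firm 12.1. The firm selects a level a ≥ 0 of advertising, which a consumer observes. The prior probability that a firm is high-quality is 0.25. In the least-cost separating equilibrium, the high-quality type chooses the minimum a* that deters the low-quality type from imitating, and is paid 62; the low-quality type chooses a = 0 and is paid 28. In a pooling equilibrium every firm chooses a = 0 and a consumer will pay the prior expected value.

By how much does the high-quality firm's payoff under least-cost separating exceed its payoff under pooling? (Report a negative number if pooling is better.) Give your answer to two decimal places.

4.99

Least-cost separating signal: a* solves 28 = 62 − 12.1·a*, so a* = (62 − 28)/12.1 ≈ 2.8099.
High-quality type's separating payoff: 62 − 7.3 × a* = 62 − 7.3 × (62 − 28)/12.1 = 62 − 248.2/12.1 ≈ 41.4876.
Pooling payoff: 0.25 × 62 + 0.75 × 28 = 36.5.
Difference: 41.4876 − 36.5 = 4.9876, i.e. 4.99 to two decimal places.
The high-quality type prefers to separate.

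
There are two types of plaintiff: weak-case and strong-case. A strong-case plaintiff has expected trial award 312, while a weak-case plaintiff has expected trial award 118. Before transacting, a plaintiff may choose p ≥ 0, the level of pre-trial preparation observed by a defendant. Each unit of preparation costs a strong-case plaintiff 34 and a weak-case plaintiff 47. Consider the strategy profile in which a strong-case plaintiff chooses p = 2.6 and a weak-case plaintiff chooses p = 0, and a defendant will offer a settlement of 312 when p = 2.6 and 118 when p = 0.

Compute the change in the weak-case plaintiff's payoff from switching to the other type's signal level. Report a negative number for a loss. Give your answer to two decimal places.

Playing p = 0 the weak-case plaintiff receives 118.
Deviating to p = 2.6 brings payment 312 at cost 47 × 2.6 = 122.2, netting 189.8.
Gain from deviating: 189.8 − 118 = 71.80.
The gain is positive, so the weak-case type's incentive-compatibility constraint is violated — this profile is not a separating equilibrium.

71.80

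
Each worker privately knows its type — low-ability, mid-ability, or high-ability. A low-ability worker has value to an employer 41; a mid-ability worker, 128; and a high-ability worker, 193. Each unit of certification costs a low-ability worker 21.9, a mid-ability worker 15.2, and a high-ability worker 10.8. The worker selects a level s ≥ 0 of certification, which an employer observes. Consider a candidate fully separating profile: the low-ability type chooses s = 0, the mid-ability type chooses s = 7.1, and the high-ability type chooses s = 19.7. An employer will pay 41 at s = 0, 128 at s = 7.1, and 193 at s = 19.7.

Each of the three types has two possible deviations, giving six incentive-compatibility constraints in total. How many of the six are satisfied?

Low-ability (own payoff 41): to s=7.1 gives 128 − 21.9×7.1 = -27.49 → no gain ✓; to s=19.7 gives 193 − 21.9×19.7 = -238.43 → no gain ✓.
Mid-ability (own payoff 128 − 15.2×7.1 = 20.08): to s=0 gives 41 → profitable ✗; to s=19.7 gives 193 − 15.2×19.7 = -106.44 → no gain ✓.
High-ability (own payoff 193 − 10.8×19.7 = -19.76): to s=0 gives 41 → profitable ✗; to s=7.1 gives 128 − 10.8×7.1 = 51.32 → profitable ✗.
3 of the 6 constraints hold; not an equilibrium.

3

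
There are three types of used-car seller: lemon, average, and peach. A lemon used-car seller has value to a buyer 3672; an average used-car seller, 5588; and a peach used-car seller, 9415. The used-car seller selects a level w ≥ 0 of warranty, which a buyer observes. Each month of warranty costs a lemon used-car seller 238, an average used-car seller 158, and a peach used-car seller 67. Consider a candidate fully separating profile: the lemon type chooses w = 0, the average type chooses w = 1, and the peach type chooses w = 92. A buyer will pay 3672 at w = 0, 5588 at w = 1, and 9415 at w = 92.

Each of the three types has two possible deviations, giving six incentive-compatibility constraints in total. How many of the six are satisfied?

3

Average (own payoff 5588 − 158×1 = 5430): to w=0 gives 3672 → no gain ✓; to w=92 gives 9415 − 158×92 = -5121 → no gain ✓.
Peach (own payoff 9415 − 67×92 = 3251): to w=0 gives 3672 → profitable ✗; to w=1 gives 5588 − 67×1 = 5521 → profitable ✗.
Lemon (own payoff 3672): to w=1 gives 5588 − 238×1 = 5350 → profitable ✗; to w=92 gives 9415 − 238×92 = -12481 → no gain ✓.
3 of the 6 constraints hold; not an equilibrium.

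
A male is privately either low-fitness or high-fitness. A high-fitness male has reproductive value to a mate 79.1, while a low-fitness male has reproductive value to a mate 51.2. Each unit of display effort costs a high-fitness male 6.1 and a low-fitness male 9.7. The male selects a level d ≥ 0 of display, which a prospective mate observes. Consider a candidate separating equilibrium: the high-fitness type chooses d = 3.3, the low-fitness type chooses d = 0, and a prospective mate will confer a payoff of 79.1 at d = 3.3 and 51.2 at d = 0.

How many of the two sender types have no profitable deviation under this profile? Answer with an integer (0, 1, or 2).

2

High-fitness type: signal → 79.1 − 6.1 × 3.3 = 58.97; deviate to 0 → 51.2. IC holds (58.97 ≥ 51.2).
Low-fitness type: stay at 0 → 51.2; mimic → 79.1 − 9.7 × 3.3 = 47.09. IC holds (51.2 ≥ 47.09).
2 of 2 constraints hold, so this is a separating equilibrium.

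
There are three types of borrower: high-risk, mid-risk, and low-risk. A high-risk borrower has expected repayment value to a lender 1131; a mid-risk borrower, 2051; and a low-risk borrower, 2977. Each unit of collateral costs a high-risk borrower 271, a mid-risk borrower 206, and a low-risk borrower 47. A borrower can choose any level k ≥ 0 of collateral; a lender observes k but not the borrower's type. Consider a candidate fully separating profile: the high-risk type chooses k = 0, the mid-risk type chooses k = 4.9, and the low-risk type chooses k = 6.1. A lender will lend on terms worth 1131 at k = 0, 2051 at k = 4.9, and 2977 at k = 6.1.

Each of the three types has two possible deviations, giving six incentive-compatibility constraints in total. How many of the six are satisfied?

3

Low-risk (own payoff 2977 − 47×6.1 = 2690.3): to k=0 gives 1131 → no gain ✓; to k=4.9 gives 2051 − 47×4.9 = 1820.7 → no gain ✓.
High-risk (own payoff 1131): to k=4.9 gives 2051 − 271×4.9 = 723.1 → no gain ✓; to k=6.1 gives 2977 − 271×6.1 = 1323.9 → profitable ✗.
Mid-risk (own payoff 2051 − 206×4.9 = 1041.6): to k=0 gives 1131 → profitable ✗; to k=6.1 gives 2977 − 206×6.1 = 1720.4 → profitable ✗.
3 of the 6 constraints hold; not an equilibrium.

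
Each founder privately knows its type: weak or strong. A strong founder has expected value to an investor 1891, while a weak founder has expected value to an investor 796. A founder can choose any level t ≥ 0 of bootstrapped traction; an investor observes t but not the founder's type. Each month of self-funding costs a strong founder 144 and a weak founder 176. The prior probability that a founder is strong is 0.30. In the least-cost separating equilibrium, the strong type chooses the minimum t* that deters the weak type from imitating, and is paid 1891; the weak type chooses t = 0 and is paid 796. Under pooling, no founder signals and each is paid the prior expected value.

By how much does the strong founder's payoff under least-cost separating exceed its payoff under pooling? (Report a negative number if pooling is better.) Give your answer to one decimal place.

Least-cost separating signal: t* solves 796 = 1891 − 176·t*, so t* = (1891 − 796)/176 ≈ 6.2216.
Strong type's separating payoff: 1891 − 144 × t* = 1891 − 144 × (1891 − 796)/176 = 1891 − 157680/176 ≈ 995.091.
Pooling payoff: 0.30 × 1891 + 0.70 × 796 = 1124.5.
Difference: 995.091 − 1124.5 = -129.409, i.e. -129.4 to one decimal place.
The strong type would prefer the pooling outcome.

-129.4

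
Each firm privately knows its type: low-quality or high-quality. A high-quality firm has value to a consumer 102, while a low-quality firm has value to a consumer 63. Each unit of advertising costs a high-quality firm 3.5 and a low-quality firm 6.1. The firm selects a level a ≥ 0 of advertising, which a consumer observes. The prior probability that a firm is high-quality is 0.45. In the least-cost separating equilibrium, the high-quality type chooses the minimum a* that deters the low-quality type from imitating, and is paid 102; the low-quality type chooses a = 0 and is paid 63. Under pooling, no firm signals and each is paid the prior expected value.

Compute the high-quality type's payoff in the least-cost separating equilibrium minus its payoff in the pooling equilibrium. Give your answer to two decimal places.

-0.93

Least-cost separating signal: a* solves 63 = 102 − 6.1·a*, so a* = (102 − 63)/6.1 ≈ 6.3934.
High-quality type's separating payoff: 102 − 3.5 × a* = 102 − 3.5 × (102 − 63)/6.1 = 102 − 136.5/6.1 ≈ 79.6230.
Pooling payoff: 0.45 × 102 + 0.55 × 63 = 80.55.
Difference: 79.6230 − 80.55 = -0.927, i.e. -0.93 to two decimal places.
The high-quality type would prefer the pooling outcome.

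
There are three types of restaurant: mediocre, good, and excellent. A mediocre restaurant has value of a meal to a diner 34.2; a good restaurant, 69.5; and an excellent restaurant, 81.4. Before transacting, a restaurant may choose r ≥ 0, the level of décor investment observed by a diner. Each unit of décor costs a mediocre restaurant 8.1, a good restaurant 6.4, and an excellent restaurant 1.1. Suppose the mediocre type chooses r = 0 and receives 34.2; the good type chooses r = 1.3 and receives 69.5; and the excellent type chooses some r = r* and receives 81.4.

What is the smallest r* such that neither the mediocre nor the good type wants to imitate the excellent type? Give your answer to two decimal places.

Mediocre type (on-path payoff 34.2) won't mimic when 34.2 ≥ 81.4 − 8.1·r*, i.e. r* ≥ 5.83.
Good type (on-path payoff 69.5 − 6.4×1.3 = 61.18) won't mimic when 61.18 ≥ 81.4 − 6.4·r*, i.e. r* ≥ 3.16.
Both must hold, so r* = max(5.83, 3.16) = 5.83. The mediocre type's constraint binds.

5.83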